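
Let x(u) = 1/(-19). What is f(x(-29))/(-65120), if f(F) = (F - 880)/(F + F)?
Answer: -16721/130240 ≈ -0.12839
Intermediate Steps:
x(u) = -1/19
f(F) = (-880 + F)/(2*F) (f(F) = (-880 + F)/((2*F)) = (-880 + F)*(1/(2*F)) = (-880 + F)/(2*F))
f(x(-29))/(-65120) = ((-880 - 1/19)/(2*(-1/19)))/(-65120) = ((½)*(-19)*(-16721/19))*(-1/65120) = (16721/2)*(-1/65120) = -16721/130240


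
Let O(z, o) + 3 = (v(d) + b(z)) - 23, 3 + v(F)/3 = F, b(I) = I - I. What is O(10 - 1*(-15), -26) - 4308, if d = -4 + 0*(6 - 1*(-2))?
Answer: -4355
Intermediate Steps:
b(I) = 0
d = -4 (d = -4 + 0*(6 + 2) = -4 + 0*8 = -4 + 0 = -4)
v(F) = -9 + 3*F
O(z, o) = -47 (O(z, o) = -3 + (((-9 + 3*(-4)) + 0) - 23) = -3 + (((-9 - 12) + 0) - 23) = -3 + ((-21 + 0) - 23) = -3 + (-21 - 23) = -3 - 44 = -47)
O(10 - 1*(-15), -26) - 4308 = -47 - 4308 = -4355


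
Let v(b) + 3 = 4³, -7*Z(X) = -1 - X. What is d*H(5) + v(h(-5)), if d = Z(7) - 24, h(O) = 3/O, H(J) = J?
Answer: -373/7 ≈ -53.286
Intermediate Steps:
Z(X) = ⅐ + X/7 (Z(X) = -(-1 - X)/7 = ⅐ + X/7)
v(b) = 61 (v(b) = -3 + 4³ = -3 + 64 = 61)
d = -160/7 (d = (⅐ + (⅐)*7) - 24 = (⅐ + 1) - 24 = 8/7 - 24 = -160/7 ≈ -22.857)
d*H(5) + v(h(-5)) = -160/7*5 + 61 = -800/7 + 61 = -373/7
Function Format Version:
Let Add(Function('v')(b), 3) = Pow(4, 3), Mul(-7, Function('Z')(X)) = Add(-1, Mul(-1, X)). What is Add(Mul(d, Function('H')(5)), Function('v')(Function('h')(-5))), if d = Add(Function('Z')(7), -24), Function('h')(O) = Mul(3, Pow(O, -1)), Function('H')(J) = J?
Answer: Rational(-373, 7) ≈ -53.286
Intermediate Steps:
Function('Z')(X) = Add(Rational(1, 7), Mul(Rational(1, 7), X)) (Function('Z')(X) = Mul(Rational(-1, 7), Add(-1, Mul(-1, X))) = Add(Rational(1, 7), Mul(Rational(1, 7), X)))
Function('v')(b) = 61 (Function('v')(b) = Add(-3, Pow(4, 3)) = Add(-3, 64) = 61)
d = Rational(-160, 7) (d = Add(Add(Rational(1, 7), Mul(Rational(1, 7), 7)), -24) = Add(Add(Rational(1, 7), 1), -24) = Add(Rational(8, 7), -24) = Rational(-160, 7) ≈ -22.857)
Add(Mul(d, Function('H')(5)), Function('v')(Function('h')(-5))) = Add(Mul(Rational(-160, 7), 5), 61) = Add(Rational(-800, 7), 61) = Rational(-373, 7)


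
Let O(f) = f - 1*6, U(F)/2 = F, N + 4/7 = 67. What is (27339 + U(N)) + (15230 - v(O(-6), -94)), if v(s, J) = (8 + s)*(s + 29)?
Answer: 299389/7 ≈ 42770.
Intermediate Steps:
N = 465/7 (N = -4/7 + 67 = 465/7 ≈ 66.429)
U(F) = 2*F
O(f) = -6 + f (O(f) = f - 6 = -6 + f)
v(s, J) = (8 + s)*(29 + s)
(27339 + U(N)) + (15230 - v(O(-6), -94)) = (27339 + 2*(465/7)) + (15230 - (232 + (-6 - 6)² + 37*(-6 - 6))) = (27339 + 930/7) + (15230 - (232 + (-12)² + 37*(-12))) = 192303/7 + (15230 - (232 + 144 - 444)) = 192303/7 + (15230 - 1*(-68)) = 192303/7 + (15230 + 68) = 192303/7 + 15298 = 299389/7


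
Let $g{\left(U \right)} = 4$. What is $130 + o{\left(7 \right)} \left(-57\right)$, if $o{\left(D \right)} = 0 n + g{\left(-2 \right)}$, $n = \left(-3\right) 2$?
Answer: $-98$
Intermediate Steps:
$n = -6$
$o{\left(D \right)} = 4$ ($o{\left(D \right)} = 0 \left(-6\right) + 4 = 0 + 4 = 4$)
$130 + o{\left(7 \right)} \left(-57\right) = 130 + 4 \left(-57\right) = 130 - 228 = -98$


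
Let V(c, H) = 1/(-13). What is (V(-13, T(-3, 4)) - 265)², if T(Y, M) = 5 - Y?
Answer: 11874916/169 ≈ 70266.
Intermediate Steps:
V(c, H) = -1/13
(V(-13, T(-3, 4)) - 265)² = (-1/13 - 265)² = (-3446/13)² = 11874916/169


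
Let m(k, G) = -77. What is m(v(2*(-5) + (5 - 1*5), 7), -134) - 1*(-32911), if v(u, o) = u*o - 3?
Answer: 32834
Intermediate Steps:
v(u, o) = -3 + o*u (v(u, o) = o*u - 3 = -3 + o*u)
m(v(2*(-5) + (5 - 1*5), 7), -134) - 1*(-32911) = -77 - 1*(-32911) = -77 + 32911 = 32834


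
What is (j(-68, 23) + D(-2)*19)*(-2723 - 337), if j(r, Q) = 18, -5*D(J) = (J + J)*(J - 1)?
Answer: 84456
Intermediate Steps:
D(J) = -2*J*(-1 + J)/5 (D(J) = -(J + J)*(J - 1)/5 = -2*J*(-1 + J)/5)
(j(-68, 23) + D(-2)*19)*(-2723 - 337) = (18 + ((2/5)*(-2)*(1 - 1*(-2)))*19)*(-2723 - 337) = (18 + ((2/5)*(-2)*(1 + 2))*19)*(-3060) = (18 + ((2/5)*(-2)*3)*19)*(-3060) = (18 - 12/5*19)*(-3060) = (18 - 228/5)*(-3060) = -138/5*(-3060) = 84456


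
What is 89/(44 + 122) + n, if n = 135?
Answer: 22499/166 ≈ 135.54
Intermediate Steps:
89/(44 + 122) + n = 89/(44 + 122) + 135 = 89/166 + 135 = 22499/166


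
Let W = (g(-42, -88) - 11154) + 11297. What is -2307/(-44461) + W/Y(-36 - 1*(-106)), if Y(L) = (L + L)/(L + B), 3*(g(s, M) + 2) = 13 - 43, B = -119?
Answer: -40724597/889220 ≈ -45.798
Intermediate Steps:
g(s, M) = -12 (g(s, M) = -2 + (13 - 43)/3 = -2 + (⅓)*(-30) = -2 - 10 = -12)
W = 131 (W = (-12 - 11154) + 11297 = -11166 + 11297 = 131)
Y(L) = 2*L/(-119 + L) (Y(L) = (L + L)/(L - 119) = (2*L)/(-119 + L) = 2*L/(-119 + L))
-2307/(-44461) + W/Y(-36 - 1*(-106)) = -2307/(-44461) + 131/((2*(-36 - 1*(-106))/(-119 + (-36 - 1*(-106))))) = -2307*(-1/44461) + 131/((2*(-36 + 106)/(-119 + (-36 + 106)))) = 2307/44461 + 131/((2*70/(-119 + 70))) = 2307/44461 + 131/((2*70/(-49))) = 2307/44461 + 131/((2*70*(-1/49))) = 2307/44461 + 131/(-20/7) = 2307/44461 + 131*(-7/20) = 2307/44461 - 917/20 = -40724597/889220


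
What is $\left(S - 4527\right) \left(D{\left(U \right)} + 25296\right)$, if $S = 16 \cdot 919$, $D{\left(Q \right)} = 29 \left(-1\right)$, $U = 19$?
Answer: $257142259$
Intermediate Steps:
$D{\left(Q \right)} = -29$
$S = 14704$
$\left(S - 4527\right) \left(D{\left(U \right)} + 25296\right) = \left(14704 - 4527\right) \left(-29 + 25296\right) = 10177 \cdot 25267 = 257142259$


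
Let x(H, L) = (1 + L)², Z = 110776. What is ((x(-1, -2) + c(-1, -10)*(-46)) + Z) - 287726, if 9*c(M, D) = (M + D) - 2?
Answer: -1591943/9 ≈ -1.7688e+5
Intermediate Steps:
c(M, D) = -2/9 + D/9 + M/9 (c(M, D) = ((M + D) - 2)/9 = ((D + M) - 2)/9 = (-2 + D + M)/9 = -2/9 + D/9 + M/9)
((x(-1, -2) + c(-1, -10)*(-46)) + Z) - 287726 = (((1 - 2)² + (-2/9 + (⅑)*(-10) + (⅑)*(-1))*(-46)) + 110776) - 287726 = (((-1)² + (-2/9 - 10/9 - ⅑)*(-46)) + 110776) - 287726 = ((1 - 13/9*(-46)) + 110776) - 287726 = ((1 + 598/9) + 110776) - 287726 = (607/9 + 110776) - 287726 = 997591/9 - 287726 = -1591943/9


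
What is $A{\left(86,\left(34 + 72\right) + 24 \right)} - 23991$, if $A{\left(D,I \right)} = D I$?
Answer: $-12811$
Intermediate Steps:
$A{\left(86,\left(34 + 72\right) + 24 \right)} - 23991 = 86 \left(\left(34 + 72\right) + 24\right) - 23991 = 86 \left(106 + 24\right) - 23991 = 86 \cdot 130 - 23991 = 11180 - 23991 = -12811$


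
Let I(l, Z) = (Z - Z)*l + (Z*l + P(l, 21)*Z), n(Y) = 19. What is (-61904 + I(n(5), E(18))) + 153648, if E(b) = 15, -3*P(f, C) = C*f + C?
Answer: 89929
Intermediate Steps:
P(f, C) = -C/3 - C*f/3 (P(f, C) = -(C*f + C)/3 = -(C + C*f)/3 = -C/3 - C*f/3)
I(l, Z) = Z*l + Z*(-7 - 7*l) (I(l, Z) = (Z - Z)*l + (Z*l + (-1/3*21*(1 + l))*Z) = 0*l + (Z*l + (-7 - 7*l)*Z) = 0 + (Z*l + Z*(-7 - 7*l)) = Z*l + Z*(-7 - 7*l))
(-61904 + I(n(5), E(18))) + 153648 = (-61904 + 15*(-7 - 6*19)) + 153648 = (-61904 + 15*(-7 - 114)) + 153648 = (-61904 + 15*(-121)) + 153648 = (-61904 - 1815) + 153648 = -63719 + 153648 = 89929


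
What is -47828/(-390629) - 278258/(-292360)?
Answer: 61339319181/57102147220 ≈ 1.0742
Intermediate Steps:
-47828/(-390629) - 278258/(-292360) = -47828*(-1/390629) - 278258*(-1/292360) = 47828/390629 + 139129/146180 = 61339319181/57102147220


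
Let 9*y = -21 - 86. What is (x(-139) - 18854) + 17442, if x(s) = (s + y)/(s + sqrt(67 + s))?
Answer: -246257482/174537 + 2716*I*sqrt(2)/58179 ≈ -1410.9 + 0.06602*I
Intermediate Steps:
y = -107/9 (y = (-21 - 86)/9 = (1/9)*(-107) = -107/9 ≈ -11.889)
x(s) = (-107/9 + s)/(s + sqrt(67 + s)) (x(s) = (s - 107/9)/(s + sqrt(67 + s)) = (-107/9 + s)/(s + sqrt(67 + s)))
(x(-139) - 18854) + 17442 = ((-107/9 - 139)/(-139 + sqrt(67 - 139)) - 18854) + 17442 = (-1358/9/(-139 + sqrt(-72)) - 18854) + 17442 = (-1358/9/(-139 + 6*I*sqrt(2)) - 18854) + 17442 = (-1358/(9*(-139 + 6*I*sqrt(2))) - 18854) + 17442 = (-18854 - 1358/(9*(-139 + 6*I*sqrt(2)))) + 17442 = -1412 - 1358/(9*(-139 + 6*I*sqrt(2)))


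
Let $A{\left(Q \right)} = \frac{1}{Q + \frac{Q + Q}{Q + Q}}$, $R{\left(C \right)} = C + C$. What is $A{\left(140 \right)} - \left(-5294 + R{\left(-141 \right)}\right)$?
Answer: $\frac{786217}{141} \approx 5576.0$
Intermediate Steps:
$R{\left(C \right)} = 2 C$
$A{\left(Q \right)} = \frac{1}{1 + Q}$ ($A{\left(Q \right)} = \frac{1}{Q + \frac{2 Q}{2 Q}} = \frac{1}{Q + 2 Q \frac{1}{2 Q}} = \frac{1}{Q + 1} = \frac{1}{1 + Q}$)
$A{\left(140 \right)} - \left(-5294 + R{\left(-141 \right)}\right) = \frac{1}{1 + 140} + \left(5294 - 2 \left(-141\right)\right) = \frac{1}{141} + \left(5294 - -282\right) = \frac{1}{141} + \left(5294 + 282\right) = \frac{1}{141} + 5576 = \frac{786217}{141}$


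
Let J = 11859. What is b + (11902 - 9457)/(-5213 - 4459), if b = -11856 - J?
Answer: -76457975/3224 ≈ -23715.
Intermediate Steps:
b = -23715 (b = -11856 - 1*11859 = -11856 - 11859 = -23715)
b + (11902 - 9457)/(-5213 - 4459) = -23715 + (11902 - 9457)/(-5213 - 4459) = -23715 + 2445/(-9672) = -23715 + 2445*(-1/9672) = -23715 - 815/3224 = -76457975/3224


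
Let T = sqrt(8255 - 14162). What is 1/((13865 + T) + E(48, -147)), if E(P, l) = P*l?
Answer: 619/4215308 - I*sqrt(5907)/46368388 ≈ 0.00014685 - 1.6575e-6*I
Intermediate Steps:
T = I*sqrt(5907) (T = sqrt(-5907) = I*sqrt(5907) ≈ 76.857*I)
1/((13865 + T) + E(48, -147)) = 1/((13865 + I*sqrt(5907)) + 48*(-147)) = 1/((13865 + I*sqrt(5907)) - 7056) = 1/(6809 + I*sqrt(5907))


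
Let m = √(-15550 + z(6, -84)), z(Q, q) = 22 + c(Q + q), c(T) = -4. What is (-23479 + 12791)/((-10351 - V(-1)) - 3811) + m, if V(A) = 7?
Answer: 10688/14169 + 2*I*√3883 ≈ 0.75432 + 124.63*I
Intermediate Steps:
z(Q, q) = 18 (z(Q, q) = 22 - 4 = 18)
m = 2*I*√3883 (m = √(-15550 + 18) = √(-15532) = 2*I*√3883 ≈ 124.63*I)
(-23479 + 12791)/((-10351 - V(-1)) - 3811) + m = (-23479 + 12791)/((-10351 - 1*7) - 3811) + 2*I*√3883 = -10688/((-10351 - 7) - 3811) + 2*I*√3883 = -10688/(-10358 - 3811) + 2*I*√3883 = -10688/(-14169) + 2*I*√3883 = -10688*(-1/14169) + 2*I*√3883 = 10688/14169 + 2*I*√3883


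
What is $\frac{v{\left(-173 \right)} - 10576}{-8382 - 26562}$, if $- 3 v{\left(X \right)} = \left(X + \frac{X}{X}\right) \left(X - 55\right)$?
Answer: $\frac{739}{1092} \approx 0.67674$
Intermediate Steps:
$v{\left(X \right)} = - \frac{\left(1 + X\right) \left(-55 + X\right)}{3}$ ($v{\left(X \right)} = - \frac{\left(X + \frac{X}{X}\right) \left(X - 55\right)}{3} = - \frac{\left(X + 1\right) \left(-55 + X\right)}{3} = - \frac{\left(1 + X\right) \left(-55 + X\right)}{3}$)
$\frac{v{\left(-173 \right)} - 10576}{-8382 - 26562} = \frac{\left(\frac{55}{3} + 18 \left(-173\right) - \frac{\left(-173\right)^{2}}{3}\right) - 10576}{-8382 - 26562} = \frac{\left(\frac{55}{3} - 3114 - \frac{29929}{3}\right) - 10576}{-34944} = \left(\left(\frac{55}{3} - 3114 - \frac{29929}{3}\right) - 10576\right) \left(- \frac{1}{34944}\right) = \left(-13072 - 10576\right) \left(- \frac{1}{34944}\right) = \left(-23648\right) \left(- \frac{1}{34944}\right) = \frac{739}{1092}$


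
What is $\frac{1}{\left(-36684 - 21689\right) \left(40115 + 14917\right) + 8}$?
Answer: $- \frac{1}{3212382928} \approx -3.113 \cdot 10^{-10}$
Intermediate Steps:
$\frac{1}{\left(-36684 - 21689\right) \left(40115 + 14917\right) + 8} = \frac{1}{\left(-58373\right) 55032 + 8} = \frac{1}{-3212382936 + 8} = \frac{1}{-3212382928} = - \frac{1}{3212382928}$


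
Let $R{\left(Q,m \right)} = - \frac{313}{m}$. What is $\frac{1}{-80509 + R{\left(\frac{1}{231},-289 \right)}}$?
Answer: $- \frac{289}{23266788} \approx -1.2421 \cdot 10^{-5}$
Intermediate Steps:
$\frac{1}{-80509 + R{\left(\frac{1}{231},-289 \right)}} = \frac{1}{-80509 - \frac{313}{-289}} = \frac{1}{-80509 - - \frac{313}{289}} = \frac{1}{-80509 + \frac{313}{289}} = \frac{1}{- \frac{23266788}{289}} = - \frac{289}{23266788}$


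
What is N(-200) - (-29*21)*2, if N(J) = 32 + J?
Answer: 1050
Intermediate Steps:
N(-200) - (-29*21)*2 = (32 - 200) - (-29*21)*2 = -168 - (-609)*2 = -168 - 1*(-1218) = -168 + 1218 = 1050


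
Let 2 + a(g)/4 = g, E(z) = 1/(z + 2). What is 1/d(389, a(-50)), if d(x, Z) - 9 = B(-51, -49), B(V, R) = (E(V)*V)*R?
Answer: -1/42 ≈ -0.023810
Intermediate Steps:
E(z) = 1/(2 + z)
a(g) = -8 + 4*g
B(V, R) = R*V/(2 + V) (B(V, R) = (V/(2 + V))*R = R*V/(2 + V))
d(x, Z) = -42 (d(x, Z) = 9 - 49*(-51)/(2 - 51) = 9 - 49*(-51)/(-49) = 9 - 49*(-51)*(-1/49) = 9 - 51 = -42)
1/d(389, a(-50)) = 1/(-42) = -1/42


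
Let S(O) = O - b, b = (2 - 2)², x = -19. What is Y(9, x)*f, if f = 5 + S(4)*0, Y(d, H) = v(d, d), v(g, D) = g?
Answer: 45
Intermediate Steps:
b = 0 (b = 0² = 0)
Y(d, H) = d
S(O) = O (S(O) = O - 1*0 = O + 0 = O)
f = 5 (f = 5 + 4*0 = 5 + 0 = 5)
Y(9, x)*f = 9*5 = 45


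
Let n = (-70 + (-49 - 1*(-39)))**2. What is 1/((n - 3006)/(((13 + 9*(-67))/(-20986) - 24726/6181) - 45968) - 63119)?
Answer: -425944987581/26885253117617825 ≈ -1.5843e-5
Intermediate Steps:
n = 6400 (n = (-70 + (-49 + 39))**2 = (-70 - 10)**2 = (-80)**2 = 6400)
1/((n - 3006)/(((13 + 9*(-67))/(-20986) - 24726/6181) - 45968) - 63119) = 1/((6400 - 3006)/(((13 + 9*(-67))/(-20986) - 24726/6181) - 45968) - 63119) = 1/(3394/(((13 - 603)*(-1/20986) - 24726*1/6181) - 45968) - 63119) = 1/(3394/((-590*(-1/20986) - 24726/6181) - 45968) - 63119) = 1/(3394/((295/10493 - 24726/6181) - 45968) - 63119) = 1/(3394/(-36803789/9265319 - 45968) - 63119) = 1/(3394/(-425944987581/9265319) - 63119) = 1/(3394*(-9265319/425944987581) - 63119) = 1/(-31446492686/425944987581 - 63119) = 1/(-26885253117617825/425944987581) = -425944987581/26885253117617825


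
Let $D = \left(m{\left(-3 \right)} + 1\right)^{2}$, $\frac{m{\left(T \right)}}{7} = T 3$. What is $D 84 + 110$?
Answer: $323006$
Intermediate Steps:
$m{\left(T \right)} = 21 T$ ($m{\left(T \right)} = 7 T 3 = 7 \cdot 3 T = 21 T$)
$D = 3844$ ($D = \left(21 \left(-3\right) + 1\right)^{2} = \left(-63 + 1\right)^{2} = \left(-62\right)^{2} = 3844$)
$D 84 + 110 = 3844 \cdot 84 + 110 = 322896 + 110 = 323006$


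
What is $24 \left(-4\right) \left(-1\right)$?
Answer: $96$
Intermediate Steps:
$24 \left(-4\right) \left(-1\right) = \left(-96\right) \left(-1\right) = 96$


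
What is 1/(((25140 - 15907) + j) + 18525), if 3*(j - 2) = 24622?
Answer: 3/107902 ≈ 2.7803e-5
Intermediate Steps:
j = 24628/3 (j = 2 + (1/3)*24622 = 2 + 24622/3 = 24628/3 ≈ 8209.3)
1/(((25140 - 15907) + j) + 18525) = 1/(((25140 - 15907) + 24628/3) + 18525) = 1/((9233 + 24628/3) + 18525) = 1/(52327/3 + 18525) = 1/(107902/3) = 3/107902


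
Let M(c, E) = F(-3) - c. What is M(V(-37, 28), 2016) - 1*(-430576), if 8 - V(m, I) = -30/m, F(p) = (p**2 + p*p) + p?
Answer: 15931601/37 ≈ 4.3058e+5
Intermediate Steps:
F(p) = p + 2*p**2 (F(p) = (p**2 + p**2) + p = 2*p**2 + p = p + 2*p**2)
V(m, I) = 8 + 30/m (V(m, I) = 8 - (-30)/m = 8 + 30/m)
M(c, E) = 15 - c (M(c, E) = -3*(1 + 2*(-3)) - c = -3*(1 - 6) - c = -3*(-5) - c = 15 - c)
M(V(-37, 28), 2016) - 1*(-430576) = (15 - (8 + 30/(-37))) - 1*(-430576) = (15 - (8 + 30*(-1/37))) + 430576 = (15 - (8 - 30/37)) + 430576 = (15 - 1*266/37) + 430576 = (15 - 266/37) + 430576 = 289/37 + 430576 = 15931601/37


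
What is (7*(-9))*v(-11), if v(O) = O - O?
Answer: 0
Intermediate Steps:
v(O) = 0
(7*(-9))*v(-11) = (7*(-9))*0 = -63*0 = 0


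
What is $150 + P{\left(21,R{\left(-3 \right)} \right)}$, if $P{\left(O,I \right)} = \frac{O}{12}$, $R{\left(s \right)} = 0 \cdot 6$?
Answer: $\frac{607}{4} \approx 151.75$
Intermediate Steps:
$R{\left(s \right)} = 0$
$P{\left(O,I \right)} = \frac{O}{12}$ ($P{\left(O,I \right)} = O \frac{1}{12} = \frac{O}{12}$)
$150 + P{\left(21,R{\left(-3 \right)} \right)} = 150 + \frac{1}{12} \cdot 21 = 150 + \frac{7}{4} = \frac{607}{4}$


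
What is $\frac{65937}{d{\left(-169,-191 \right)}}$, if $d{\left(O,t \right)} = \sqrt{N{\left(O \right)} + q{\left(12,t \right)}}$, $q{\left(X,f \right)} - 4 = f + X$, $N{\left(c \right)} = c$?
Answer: $- \frac{65937 i \sqrt{86}}{172} \approx - 3555.1 i$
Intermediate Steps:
$q{\left(X,f \right)} = 4 + X + f$ ($q{\left(X,f \right)} = 4 + \left(f + X\right) = 4 + \left(X + f\right) = 4 + X + f$)
$d{\left(O,t \right)} = \sqrt{16 + O + t}$ ($d{\left(O,t \right)} = \sqrt{O + \left(4 + 12 + t\right)} = \sqrt{O + \left(16 + t\right)} = \sqrt{16 + O + t}$)
$\frac{65937}{d{\left(-169,-191 \right)}} = \frac{65937}{\sqrt{16 - 169 - 191}} = \frac{65937}{\sqrt{-344}} = \frac{65937}{2 i \sqrt{86}} = 65937 \left(- \frac{i \sqrt{86}}{172}\right) = - \frac{65937 i \sqrt{86}}{172}$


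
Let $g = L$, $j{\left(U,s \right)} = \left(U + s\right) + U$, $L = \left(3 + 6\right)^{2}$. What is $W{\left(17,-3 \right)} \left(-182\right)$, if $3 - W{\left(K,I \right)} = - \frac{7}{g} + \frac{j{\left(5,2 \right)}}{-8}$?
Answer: $- \frac{67613}{81} \approx -834.73$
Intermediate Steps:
$L = 81$ ($L = 9^{2} = 81$)
$j{\left(U,s \right)} = s + 2 U$
$g = 81$
$W{\left(K,I \right)} = \frac{743}{162}$ ($W{\left(K,I \right)} = 3 - \left(- \frac{7}{81} + \frac{2 + 2 \cdot 5}{-8}\right) = 3 - \left(\left(-7\right) \frac{1}{81} + \left(2 + 10\right) \left(- \frac{1}{8}\right)\right) = 3 - \left(- \frac{7}{81} + 12 \left(- \frac{1}{8}\right)\right) = 3 - \left(- \frac{7}{81} - \frac{3}{2}\right) = 3 - - \frac{257}{162} = 3 + \frac{257}{162} = \frac{743}{162}$)
$W{\left(17,-3 \right)} \left(-182\right) = \frac{743}{162} \left(-182\right) = - \frac{67613}{81}$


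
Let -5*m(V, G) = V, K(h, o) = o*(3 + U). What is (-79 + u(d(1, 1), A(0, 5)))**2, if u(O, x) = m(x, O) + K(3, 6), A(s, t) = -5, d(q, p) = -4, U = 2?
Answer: 2304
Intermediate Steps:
K(h, o) = 5*o (K(h, o) = o*(3 + 2) = o*5 = 5*o)
m(V, G) = -V/5
u(O, x) = 30 - x/5 (u(O, x) = -x/5 + 5*6 = -x/5 + 30 = 30 - x/5)
(-79 + u(d(1, 1), A(0, 5)))**2 = (-79 + (30 - 1/5*(-5)))**2 = (-79 + (30 + 1))**2 = (-79 + 31)**2 = (-48)**2 = 2304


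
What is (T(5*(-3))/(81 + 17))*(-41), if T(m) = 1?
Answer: -41/98 ≈ -0.41837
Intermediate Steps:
(T(5*(-3))/(81 + 17))*(-41) = (1/(81 + 17))*(-41) = (1/98)*(-41) = -41/98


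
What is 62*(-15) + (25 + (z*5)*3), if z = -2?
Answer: -935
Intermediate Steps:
62*(-15) + (25 + (z*5)*3) = 62*(-15) + (25 - 2*5*3) = -930 + (25 - 10*3) = -930 + (25 - 30) = -930 - 5 = -935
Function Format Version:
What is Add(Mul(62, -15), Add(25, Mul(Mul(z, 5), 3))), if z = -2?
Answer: -935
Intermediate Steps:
Add(Mul(62, -15), Add(25, Mul(Mul(z, 5), 3))) = Add(Mul(62, -15), Add(25, Mul(Mul(-2, 5), 3))) = Add(-930, Add(25, Mul(-10, 3))) = Add(-930, Add(25, -30)) = Add(-930, -5) = -935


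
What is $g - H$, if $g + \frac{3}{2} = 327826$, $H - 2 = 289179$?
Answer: $\frac{77287}{2} \approx 38644.0$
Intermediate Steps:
$H = 289181$ ($H = 2 + 289179 = 289181$)
$g = \frac{655649}{2}$ ($g = - \frac{3}{2} + 327826 = \frac{655649}{2} \approx 3.2782 \cdot 10^{5}$)
$g - H = \frac{655649}{2} - 289181 = \frac{77287}{2}$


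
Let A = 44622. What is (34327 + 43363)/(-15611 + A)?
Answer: 77690/29011 ≈ 2.6779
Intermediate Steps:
(34327 + 43363)/(-15611 + A) = (34327 + 43363)/(-15611 + 44622) = 77690/29011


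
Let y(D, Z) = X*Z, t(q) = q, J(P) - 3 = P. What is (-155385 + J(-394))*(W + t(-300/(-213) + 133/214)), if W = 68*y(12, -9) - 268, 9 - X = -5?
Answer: 10454387583808/7597 ≈ 1.3761e+9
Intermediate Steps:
X = 14 (X = 9 - 1*(-5) = 9 + 5 = 14)
J(P) = 3 + P
y(D, Z) = 14*Z
W = -8836 (W = 68*(14*(-9)) - 268 = 68*(-126) - 268 = -8568 - 268 = -8836)
(-155385 + J(-394))*(W + t(-300/(-213) + 133/214)) = (-155385 + (3 - 394))*(-8836 + (-300/(-213) + 133/214)) = (-155385 - 391)*(-8836 + (-300*(-1/213) + 133*(1/214))) = -155776*(-8836 + (100/71 + 133/214)) = -155776*(-8836 + 30843/15194) = -155776*(-134223341/15194) = 10454387583808/7597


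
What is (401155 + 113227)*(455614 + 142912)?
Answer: 307871000932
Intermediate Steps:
(401155 + 113227)*(455614 + 142912) = 514382*598526 = 307871000932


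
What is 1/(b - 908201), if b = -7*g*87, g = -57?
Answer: -1/873488 ≈ -1.1448e-6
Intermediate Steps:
b = 34713 (b = -7*(-57)*87 = 399*87 = 34713)
1/(b - 908201) = 1/(34713 - 908201) = 1/(-873488) = -1/873488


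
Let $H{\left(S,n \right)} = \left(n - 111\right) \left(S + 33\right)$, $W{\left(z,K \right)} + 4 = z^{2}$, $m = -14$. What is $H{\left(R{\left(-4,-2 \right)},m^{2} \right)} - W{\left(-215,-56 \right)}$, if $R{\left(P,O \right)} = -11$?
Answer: $-44351$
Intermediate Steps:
$W{\left(z,K \right)} = -4 + z^{2}$
$H{\left(S,n \right)} = \left(-111 + n\right) \left(33 + S\right)$
$H{\left(R{\left(-4,-2 \right)},m^{2} \right)} - W{\left(-215,-56 \right)} = \left(-3663 - -1221 + 33 \left(-14\right)^{2} - 11 \left(-14\right)^{2}\right) - \left(-4 + \left(-215\right)^{2}\right) = \left(-3663 + 1221 + 33 \cdot 196 - 2156\right) - \left(-4 + 46225\right) = \left(-3663 + 1221 + 6468 - 2156\right) - 46221 = 1870 - 46221 = -44351$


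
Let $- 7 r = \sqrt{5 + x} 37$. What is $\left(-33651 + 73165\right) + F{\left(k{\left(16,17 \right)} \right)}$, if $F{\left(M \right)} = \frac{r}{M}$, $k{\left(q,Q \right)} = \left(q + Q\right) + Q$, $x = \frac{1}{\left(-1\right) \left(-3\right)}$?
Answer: $39514 - \frac{74 \sqrt{3}}{525} \approx 39514.0$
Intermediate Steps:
$x = \frac{1}{3} \approx 0.33333$
$r = - \frac{148 \sqrt{3}}{21}$ ($r = - \frac{\sqrt{5 + \frac{1}{3}} \cdot 37}{7} = - \frac{\sqrt{\frac{16}{3}} \cdot 37}{7} = - \frac{\frac{4 \sqrt{3}}{3} \cdot 37}{7} = - \frac{\frac{148}{3} \sqrt{3}}{7} = - \frac{148 \sqrt{3}}{21} \approx -12.207$)
$k{\left(q,Q \right)} = q + 2 Q$ ($k{\left(q,Q \right)} = \left(Q + q\right) + Q = q + 2 Q$)
$F{\left(M \right)} = - \frac{148 \sqrt{3}}{21 M}$ ($F{\left(M \right)} = \frac{\left(- \frac{148}{21}\right) \sqrt{3}}{M} = - \frac{148 \sqrt{3}}{21 M}$)
$\left(-33651 + 73165\right) + F{\left(k{\left(16,17 \right)} \right)} = \left(-33651 + 73165\right) - \frac{148 \sqrt{3}}{21 \left(16 + 2 \cdot 17\right)} = 39514 - \frac{148 \sqrt{3}}{21 \left(16 + 34\right)} = 39514 - \frac{148 \sqrt{3}}{21 \cdot 50} = 39514 - \frac{148}{21} \sqrt{3} \cdot \frac{1}{50} = 39514 - \frac{74 \sqrt{3}}{525}$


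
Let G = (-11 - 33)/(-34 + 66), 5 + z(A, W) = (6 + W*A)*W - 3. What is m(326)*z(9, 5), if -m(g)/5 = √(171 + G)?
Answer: -1235*√2714/4 ≈ -16085.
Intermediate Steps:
z(A, W) = -8 + W*(6 + A*W) (z(A, W) = -5 + ((6 + W*A)*W - 3) = -5 + ((6 + A*W)*W - 3) = -5 + (W*(6 + A*W) - 3) = -5 + (-3 + W*(6 + A*W)) = -8 + W*(6 + A*W))
G = -11/8 (G = -44/32 = -44*1/32 = -11/8 ≈ -1.3750)
m(g) = -5*√2714/4 (m(g) = -5*√(171 - 11/8) = -5*√2714/4)
m(326)*z(9, 5) = (-5*√2714/4)*(-8 + 6*5 + 9*5²) = (-5*√2714/4)*(-8 + 30 + 9*25) = (-5*√2714/4)*(-8 + 30 + 225) = -5*√2714/4*247 = -1235*√2714/4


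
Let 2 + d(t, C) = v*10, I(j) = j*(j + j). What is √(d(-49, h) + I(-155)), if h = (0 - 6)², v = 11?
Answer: 11*√398 ≈ 219.45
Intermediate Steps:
I(j) = 2*j² (I(j) = j*(2*j) = 2*j²)
h = 36 (h = (-6)² = 36)
d(t, C) = 108 (d(t, C) = -2 + 11*10 = -2 + 110 = 108)
√(d(-49, h) + I(-155)) = √(108 + 2*(-155)²) = √(108 + 2*24025) = √(108 + 48050) = √48158 = 11*√398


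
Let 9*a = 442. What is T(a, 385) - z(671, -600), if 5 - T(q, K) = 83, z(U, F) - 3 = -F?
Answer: -681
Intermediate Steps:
z(U, F) = 3 - F
a = 442/9 (a = (⅑)*442 = 442/9 ≈ 49.111)
T(q, K) = -78 (T(q, K) = 5 - 1*83 = 5 - 83 = -78)
T(a, 385) - z(671, -600) = -78 - (3 - 1*(-600)) = -78 - (3 + 600) = -78 - 1*603 = -78 - 603 = -681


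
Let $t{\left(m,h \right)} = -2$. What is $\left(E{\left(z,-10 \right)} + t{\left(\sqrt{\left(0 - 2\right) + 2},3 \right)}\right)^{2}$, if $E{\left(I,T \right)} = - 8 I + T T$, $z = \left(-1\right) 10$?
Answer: $31684$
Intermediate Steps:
$z = -10$
$E{\left(I,T \right)} = T^{2} - 8 I$ ($E{\left(I,T \right)} = - 8 I + T^{2} = T^{2} - 8 I$)
$\left(E{\left(z,-10 \right)} + t{\left(\sqrt{\left(0 - 2\right) + 2},3 \right)}\right)^{2} = \left(\left(\left(-10\right)^{2} - -80\right) - 2\right)^{2} = \left(\left(100 + 80\right) - 2\right)^{2} = \left(180 - 2\right)^{2} = 178^{2} = 31684$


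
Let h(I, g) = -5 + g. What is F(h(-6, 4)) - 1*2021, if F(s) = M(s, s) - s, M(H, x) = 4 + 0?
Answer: -2016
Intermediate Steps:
M(H, x) = 4
F(s) = 4 - s
F(h(-6, 4)) - 1*2021 = (4 - (-5 + 4)) - 1*2021 = (4 - 1*(-1)) - 2021 = (4 + 1) - 2021 = 5 - 2021 = -2016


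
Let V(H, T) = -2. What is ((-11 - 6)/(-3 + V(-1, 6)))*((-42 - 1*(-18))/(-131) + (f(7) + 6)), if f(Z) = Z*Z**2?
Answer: 777631/655 ≈ 1187.2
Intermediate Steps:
f(Z) = Z**3
((-11 - 6)/(-3 + V(-1, 6)))*((-42 - 1*(-18))/(-131) + (f(7) + 6)) = ((-11 - 6)/(-3 - 2))*((-42 - 1*(-18))/(-131) + (7**3 + 6)) = (-17/(-5))*((-42 + 18)*(-1/131) + (343 + 6)) = (-17*(-1/5))*(-24*(-1/131) + 349) = 17*(24/131 + 349)/5 = (17/5)*(45743/131) = 777631/655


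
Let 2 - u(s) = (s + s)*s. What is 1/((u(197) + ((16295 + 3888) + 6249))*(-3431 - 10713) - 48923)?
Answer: 1/723897573 ≈ 1.3814e-9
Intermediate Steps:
u(s) = 2 - 2*s**2 (u(s) = 2 - (s + s)*s = 2 - 2*s*s = 2 - 2*s**2)
1/((u(197) + ((16295 + 3888) + 6249))*(-3431 - 10713) - 48923) = 1/(((2 - 2*197**2) + ((16295 + 3888) + 6249))*(-3431 - 10713) - 48923) = 1/(((2 - 2*38809) + (20183 + 6249))*(-14144) - 48923) = 1/(((2 - 77618) + 26432)*(-14144) - 48923) = 1/((-77616 + 26432)*(-14144) - 48923) = 1/(-51184*(-14144) - 48923) = 1/(723946496 - 48923) = 1/723897573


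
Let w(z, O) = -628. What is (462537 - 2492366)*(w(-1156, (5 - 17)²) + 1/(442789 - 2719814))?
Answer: 2902598027869129/2277025 ≈ 1.2747e+9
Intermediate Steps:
(462537 - 2492366)*(w(-1156, (5 - 17)²) + 1/(442789 - 2719814)) = (462537 - 2492366)*(-628 + 1/(442789 - 2719814)) = -2029829*(-628 + 1/(-2277025)) = -2029829*(-628 - 1/2277025) = -2029829*(-1429971701/2277025) = 2902598027869129/2277025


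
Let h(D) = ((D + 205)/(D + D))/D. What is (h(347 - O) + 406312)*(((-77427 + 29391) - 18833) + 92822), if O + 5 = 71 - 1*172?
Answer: 721310686874587/68403 ≈ 1.0545e+10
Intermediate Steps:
O = -106 (O = -5 + (71 - 1*172) = -5 + (71 - 172) = -5 - 101 = -106)
h(D) = (205 + D)/(2*D²) (h(D) = ((205 + D)/((2*D)))/D = ((205 + D)*(1/(2*D)))/D = ((205 + D)/(2*D))/D = (205 + D)/(2*D²))
(h(347 - O) + 406312)*(((-77427 + 29391) - 18833) + 92822) = ((205 + (347 - 1*(-106)))/(2*(347 - 1*(-106))²) + 406312)*(((-77427 + 29391) - 18833) + 92822) = ((205 + (347 + 106))/(2*(347 + 106)²) + 406312)*((-48036 - 18833) + 92822) = ((½)*(205 + 453)/453² + 406312)*(-66869 + 92822) = ((½)*(1/205209)*658 + 406312)*25953 = (329/205209 + 406312)*25953 = (83378879537/205209)*25953 = 721310686874587/68403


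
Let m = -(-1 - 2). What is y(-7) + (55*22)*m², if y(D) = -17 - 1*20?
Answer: 10853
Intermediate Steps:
y(D) = -37 (y(D) = -17 - 20 = -37)
m = 3 (m = -1*(-3) = 3)
y(-7) + (55*22)*m² = -37 + (55*22)*3² = -37 + 1210*9 = -37 + 10890 = 10853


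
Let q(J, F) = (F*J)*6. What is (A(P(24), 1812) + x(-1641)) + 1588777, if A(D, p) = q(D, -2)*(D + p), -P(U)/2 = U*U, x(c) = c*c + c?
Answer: 13403857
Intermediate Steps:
x(c) = c + c² (x(c) = c² + c = c + c²)
q(J, F) = 6*F*J
P(U) = -2*U² (P(U) = -2*U*U = -2*U²)
A(D, p) = -12*D*(D + p) (A(D, p) = (6*(-2)*D)*(D + p) = (-12*D)*(D + p) = -12*D*(D + p))
(A(P(24), 1812) + x(-1641)) + 1588777 = (-12*(-2*24²)*(-2*24² + 1812) - 1641*(1 - 1641)) + 1588777 = (-12*(-2*576)*(-2*576 + 1812) - 1641*(-1640)) + 1588777 = (-12*(-1152)*(-1152 + 1812) + 2691240) + 1588777 = (-12*(-1152)*660 + 2691240) + 1588777 = (9123840 + 2691240) + 1588777 = 11815080 + 1588777 = 13403857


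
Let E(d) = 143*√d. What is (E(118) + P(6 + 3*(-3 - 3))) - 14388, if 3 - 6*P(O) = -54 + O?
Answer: -28753/2 + 143*√118 ≈ -12823.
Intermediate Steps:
P(O) = 19/2 - O/6 (P(O) = ½ - (-54 + O)/6 = ½ + (9 - O/6) = 19/2 - O/6)
(E(118) + P(6 + 3*(-3 - 3))) - 14388 = (143*√118 + (19/2 - (6 + 3*(-3 - 3))/6)) - 14388 = (143*√118 + (19/2 - (6 + 3*(-6))/6)) - 14388 = (143*√118 + (19/2 - (6 - 18)/6)) - 14388 = (143*√118 + (19/2 - ⅙*(-12))) - 14388 = (143*√118 + (19/2 + 2)) - 14388 = (143*√118 + 23/2) - 14388 = (23/2 + 143*√118) - 14388 = -28753/2 + 143*√118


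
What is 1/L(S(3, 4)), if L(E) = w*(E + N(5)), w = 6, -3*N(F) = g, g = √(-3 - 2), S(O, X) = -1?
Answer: I/(2*(√5 - 3*I)) ≈ -0.10714 + 0.07986*I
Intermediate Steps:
g = I*√5 (g = √(-5) = I*√5 ≈ 2.2361*I)
N(F) = -I*√5/3
L(E) = 6*E - 2*I*√5 (L(E) = 6*(E - I*√5/3) = 6*E - 2*I*√5)
1/L(S(3, 4)) = 1/(6*(-1) - 2*I*√5) = 1/(-6 - 2*I*√5)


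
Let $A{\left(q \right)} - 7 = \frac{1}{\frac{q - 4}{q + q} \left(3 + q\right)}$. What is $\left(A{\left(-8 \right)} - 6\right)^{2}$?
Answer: $\frac{121}{225} \approx 0.53778$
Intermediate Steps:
$A{\left(q \right)} = 7 + \frac{2 q}{\left(-4 + q\right) \left(3 + q\right)}$ ($A{\left(q \right)} = 7 + \frac{1}{\frac{q - 4}{q + q} \left(3 + q\right)} = 7 + \frac{1}{\frac{-4 + q}{2 q} \left(3 + q\right)} = 7 + \frac{1}{\frac{1}{2} \frac{1}{q} \left(-4 + q\right) \left(3 + q\right)} = 7 + \frac{2 q}{\left(-4 + q\right) \left(3 + q\right)}$)
$\left(A{\left(-8 \right)} - 6\right)^{2} = \left(\frac{84 - 7 \left(-8\right)^{2} + 5 \left(-8\right)}{12 - 8 - \left(-8\right)^{2}} - 6\right)^{2} = \left(\frac{84 - 448 - 40}{12 - 8 - 64} - 6\right)^{2} = \left(\frac{1}{-60} \left(-404\right) - 6\right)^{2} = \left(\left(- \frac{1}{60}\right) \left(-404\right) - 6\right)^{2} = \left(\frac{101}{15} - 6\right)^{2} = \left(\frac{11}{15}\right)^{2} = \frac{121}{225}$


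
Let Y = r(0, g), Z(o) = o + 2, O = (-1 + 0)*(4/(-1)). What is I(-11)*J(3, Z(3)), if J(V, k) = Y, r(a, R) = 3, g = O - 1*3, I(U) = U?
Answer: -33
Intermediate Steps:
O = 4 (O = -4*(-1) = -1*(-4) = 4)
Z(o) = 2 + o
g = 1 (g = 4 - 1*3 = 4 - 3 = 1)
Y = 3
J(V, k) = 3
I(-11)*J(3, Z(3)) = -11*3 = -33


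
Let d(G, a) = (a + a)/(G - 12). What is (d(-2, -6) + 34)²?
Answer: 59536/49 ≈ 1215.0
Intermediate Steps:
d(G, a) = 2*a/(-12 + G) (d(G, a) = (2*a)/(-12 + G) = 2*a/(-12 + G))
(d(-2, -6) + 34)² = (2*(-6)/(-12 - 2) + 34)² = (2*(-6)/(-14) + 34)² = (2*(-6)*(-1/14) + 34)² = (6/7 + 34)² = (244/7)² = 59536/49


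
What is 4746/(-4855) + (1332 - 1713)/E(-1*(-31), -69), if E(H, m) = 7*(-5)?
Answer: 336729/33985 ≈ 9.9082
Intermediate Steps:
E(H, m) = -35
4746/(-4855) + (1332 - 1713)/E(-1*(-31), -69) = 4746/(-4855) + (1332 - 1713)/(-35) = 4746*(-1/4855) - 381*(-1/35) = -4746/4855 + 381/35 = 336729/33985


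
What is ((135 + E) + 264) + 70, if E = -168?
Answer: 301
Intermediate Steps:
((135 + E) + 264) + 70 = ((135 - 168) + 264) + 70 = (-33 + 264) + 70 = 231 + 70 = 301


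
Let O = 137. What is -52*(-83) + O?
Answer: 4453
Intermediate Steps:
-52*(-83) + O = -52*(-83) + 137 = 4316 + 137 = 4453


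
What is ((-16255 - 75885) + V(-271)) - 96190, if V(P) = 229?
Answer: -188101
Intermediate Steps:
((-16255 - 75885) + V(-271)) - 96190 = ((-16255 - 75885) + 229) - 96190 = (-92140 + 229) - 96190 = -91911 - 96190 = -188101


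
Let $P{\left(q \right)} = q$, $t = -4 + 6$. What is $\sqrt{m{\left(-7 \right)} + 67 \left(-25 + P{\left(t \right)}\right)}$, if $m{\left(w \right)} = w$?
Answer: $6 i \sqrt{43} \approx 39.345 i$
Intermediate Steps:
$t = 2$
$\sqrt{m{\left(-7 \right)} + 67 \left(-25 + P{\left(t \right)}\right)} = \sqrt{-7 + 67 \left(-25 + 2\right)} = \sqrt{-7 + 67 \left(-23\right)} = \sqrt{-7 - 1541} = \sqrt{-1548} = 6 i \sqrt{43}$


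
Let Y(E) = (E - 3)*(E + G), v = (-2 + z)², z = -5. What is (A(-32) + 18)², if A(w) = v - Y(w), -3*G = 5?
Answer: 11115556/9 ≈ 1.2351e+6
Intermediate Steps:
G = -5/3 (G = -⅓*5 = -5/3 ≈ -1.6667)
v = 49 (v = (-2 - 5)² = (-7)² = 49)
Y(E) = (-3 + E)*(-5/3 + E) (Y(E) = (E - 3)*(E - 5/3) = (-3 + E)*(-5/3 + E))
A(w) = 44 - w² + 14*w/3 (A(w) = 49 - (5 + w² - 14*w/3) = 49 + (-5 - w² + 14*w/3) = 44 - w² + 14*w/3)
(A(-32) + 18)² = ((44 - 1*(-32)² + (14/3)*(-32)) + 18)² = ((44 - 1*1024 - 448/3) + 18)² = ((44 - 1024 - 448/3) + 18)² = (-3388/3 + 18)² = (-3334/3)² = 11115556/9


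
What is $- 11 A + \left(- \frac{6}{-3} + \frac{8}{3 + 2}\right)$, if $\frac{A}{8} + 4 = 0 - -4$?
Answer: $\frac{18}{5} \approx 3.6$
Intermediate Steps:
$A = 0$ ($A = -32 + 8 \left(0 - -4\right) = -32 + 8 \left(0 + 4\right) = -32 + 8 \cdot 4 = -32 + 32 = 0$)
$- 11 A + \left(- \frac{6}{-3} + \frac{8}{3 + 2}\right) = \left(-11\right) 0 + \left(- \frac{6}{-3} + \frac{8}{3 + 2}\right) = 0 + \left(\left(-6\right) \left(- \frac{1}{3}\right) + \frac{8}{5}\right) = 0 + \left(2 + 8 \cdot \frac{1}{5}\right) = 0 + \left(2 + \frac{8}{5}\right) = 0 + \frac{18}{5} = \frac{18}{5}$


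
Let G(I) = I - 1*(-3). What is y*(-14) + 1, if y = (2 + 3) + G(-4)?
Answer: -55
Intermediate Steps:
G(I) = 3 + I (G(I) = I + 3 = 3 + I)
y = 4 (y = (2 + 3) + (3 - 4) = 5 - 1 = 4)
y*(-14) + 1 = 4*(-14) + 1 = -56 + 1 = -55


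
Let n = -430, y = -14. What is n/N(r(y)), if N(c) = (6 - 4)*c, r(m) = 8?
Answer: -215/8 ≈ -26.875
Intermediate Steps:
N(c) = 2*c
n/N(r(y)) = -430/(2*8) = -430/16 = -430*1/16 = -215/8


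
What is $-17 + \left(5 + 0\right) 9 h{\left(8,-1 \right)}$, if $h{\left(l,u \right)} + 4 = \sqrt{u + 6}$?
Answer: $-197 + 45 \sqrt{5} \approx -96.377$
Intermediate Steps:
$h{\left(l,u \right)} = -4 + \sqrt{6 + u}$ ($h{\left(l,u \right)} = -4 + \sqrt{u + 6} = -4 + \sqrt{6 + u}$)
$-17 + \left(5 + 0\right) 9 h{\left(8,-1 \right)} = -17 + \left(5 + 0\right) 9 \left(-4 + \sqrt{6 - 1}\right) = -17 + 5 \cdot 9 \left(-4 + \sqrt{5}\right) = -17 + 45 \left(-4 + \sqrt{5}\right) = -17 - \left(180 - 45 \sqrt{5}\right) = -197 + 45 \sqrt{5}$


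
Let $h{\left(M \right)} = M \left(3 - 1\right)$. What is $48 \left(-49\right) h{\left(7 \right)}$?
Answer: $-32928$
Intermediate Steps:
$h{\left(M \right)} = 2 M$ ($h{\left(M \right)} = M 2 = 2 M$)
$48 \left(-49\right) h{\left(7 \right)} = 48 \left(-49\right) 2 \cdot 7 = \left(-2352\right) 14 = -32928$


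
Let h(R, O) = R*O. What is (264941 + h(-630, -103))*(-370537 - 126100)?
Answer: -163806278347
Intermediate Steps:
h(R, O) = O*R
(264941 + h(-630, -103))*(-370537 - 126100) = (264941 - 103*(-630))*(-370537 - 126100) = (264941 + 64890)*(-496637) = 329831*(-496637) = -163806278347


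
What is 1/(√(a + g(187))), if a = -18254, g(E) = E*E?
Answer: √16715/16715 ≈ 0.0077348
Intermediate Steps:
g(E) = E²
1/(√(a + g(187))) = 1/(√(-18254 + 187²)) = 1/(√(-18254 + 34969)) = 1/(√16715) = √16715/16715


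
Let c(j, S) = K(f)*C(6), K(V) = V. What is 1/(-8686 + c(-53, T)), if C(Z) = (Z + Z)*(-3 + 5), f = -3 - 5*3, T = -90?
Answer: -1/9118 ≈ -0.00010967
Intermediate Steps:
f = -18 (f = -3 - 15 = -18)
C(Z) = 4*Z (C(Z) = (2*Z)*2 = 4*Z)
c(j, S) = -432 (c(j, S) = -72*6 = -18*24 = -432)
1/(-8686 + c(-53, T)) = 1/(-8686 - 432) = 1/(-9118) = -1/9118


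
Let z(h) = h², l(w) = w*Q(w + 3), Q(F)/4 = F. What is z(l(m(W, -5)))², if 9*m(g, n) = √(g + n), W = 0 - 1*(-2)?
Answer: 14743552/531441 + 247808*I*√3/59049 ≈ 27.743 + 7.2688*I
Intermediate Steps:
Q(F) = 4*F
W = 2 (W = 0 + 2 = 2)
m(g, n) = √(g + n)/9
l(w) = w*(12 + 4*w) (l(w) = w*(4*(w + 3)) = w*(4*(3 + w)) = w*(12 + 4*w))
z(l(m(W, -5)))² = ((4*(√(2 - 5)/9)*(3 + √(2 - 5)/9))²)² = ((4*(√(-3)/9)*(3 + √(-3)/9))²)² = ((4*((I*√3)/9)*(3 + (I*√3)/9))²)² = ((4*(I*√3/9)*(3 + I*√3/9))²)² = ((4*I*√3*(3 + I*√3/9)/9)²)² = (-16*(3 + I*√3/9)²/27)² = 256*(3 + I*√3/9)⁴/729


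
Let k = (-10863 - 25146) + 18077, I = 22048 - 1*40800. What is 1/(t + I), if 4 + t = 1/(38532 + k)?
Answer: -20600/386373599 ≈ -5.3316e-5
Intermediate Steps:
I = -18752 (I = 22048 - 40800 = -18752)
k = -17932 (k = -36009 + 18077 = -17932)
t = -82399/20600 (t = -4 + 1/(38532 - 17932) = -4 + 1/20600 = -82399/20600 ≈ -4.0000)
1/(t + I) = 1/(-82399/20600 - 18752) = 1/(-386373599/20600) = -20600/386373599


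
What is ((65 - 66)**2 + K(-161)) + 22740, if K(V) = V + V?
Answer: 22419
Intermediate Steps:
K(V) = 2*V
((65 - 66)**2 + K(-161)) + 22740 = ((65 - 66)**2 + 2*(-161)) + 22740 = ((-1)**2 - 322) + 22740 = (1 - 322) + 22740 = -321 + 22740 = 22419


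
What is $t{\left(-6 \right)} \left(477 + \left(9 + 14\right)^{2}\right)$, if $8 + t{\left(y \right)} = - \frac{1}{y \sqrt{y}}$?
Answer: $-8048 - \frac{503 i \sqrt{6}}{18} \approx -8048.0 - 68.45 i$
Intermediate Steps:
$t{\left(y \right)} = -8 - \frac{1}{y^{\frac{3}{2}}}$ ($t{\left(y \right)} = -8 - \frac{1}{y \sqrt{y}} = -8 - \frac{1}{y^{\frac{3}{2}}}$)
$t{\left(-6 \right)} \left(477 + \left(9 + 14\right)^{2}\right) = \left(-8 - \frac{1}{\left(-6\right) i \sqrt{6}}\right) \left(477 + \left(9 + 14\right)^{2}\right) = \left(-8 - \frac{i \sqrt{6}}{36}\right) \left(477 + 23^{2}\right) = \left(-8 - \frac{i \sqrt{6}}{36}\right) \left(477 + 529\right) = \left(-8 - \frac{i \sqrt{6}}{36}\right) 1006 = -8048 - \frac{503 i \sqrt{6}}{18}$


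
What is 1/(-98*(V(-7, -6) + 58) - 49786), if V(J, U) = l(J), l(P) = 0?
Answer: -1/55470 ≈ -1.8028e-5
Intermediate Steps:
V(J, U) = 0
1/(-98*(V(-7, -6) + 58) - 49786) = 1/(-98*(0 + 58) - 49786) = 1/(-98*58 - 49786) = 1/(-5684 - 49786) = 1/(-55470) = -1/55470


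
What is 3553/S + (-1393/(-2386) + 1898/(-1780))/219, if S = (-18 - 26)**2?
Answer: 37508132309/20462431440 ≈ 1.8330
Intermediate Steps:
S = 1936 (S = (-44)**2 = 1936)
3553/S + (-1393/(-2386) + 1898/(-1780))/219 = 3553/1936 + (-1393/(-2386) + 1898/(-1780))/219 = 3553*(1/1936) + (-1393*(-1/2386) + 1898*(-1/1780))*(1/219) = 323/176 + (1393/2386 - 949/890)*(1/219) = 323/176 - 256136/530885*1/219 = 323/176 - 256136/116263815 = 37508132309/20462431440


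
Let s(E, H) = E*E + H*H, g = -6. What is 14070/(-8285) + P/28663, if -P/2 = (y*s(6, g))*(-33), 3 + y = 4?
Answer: -72783618/47494591 ≈ -1.5325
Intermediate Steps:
y = 1 (y = -3 + 4 = 1)
s(E, H) = E² + H²
P = 4752 (P = -2*1*(6² + (-6)²)*(-33) = -2*1*(36 + 36)*(-33) = -2*1*72*(-33) = -144*(-33) = -2*(-2376) = 4752)
14070/(-8285) + P/28663 = 14070/(-8285) + 4752/28663 = 14070*(-1/8285) + 4752*(1/28663) = -2814/1657 + 4752/28663 = -72783618/47494591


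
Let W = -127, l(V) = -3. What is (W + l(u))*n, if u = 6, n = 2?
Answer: -260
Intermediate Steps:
(W + l(u))*n = (-127 - 3)*2 = -130*2 = -260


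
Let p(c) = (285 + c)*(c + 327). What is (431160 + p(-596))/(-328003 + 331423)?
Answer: 514819/3420 ≈ 150.53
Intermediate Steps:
p(c) = (285 + c)*(327 + c)
(431160 + p(-596))/(-328003 + 331423) = (431160 + (93195 + (-596)**2 + 612*(-596)))/(-328003 + 331423) = (431160 + (93195 + 355216 - 364752))/3420 = (431160 + 83659)*(1/3420) = 514819*(1/3420) = 514819/3420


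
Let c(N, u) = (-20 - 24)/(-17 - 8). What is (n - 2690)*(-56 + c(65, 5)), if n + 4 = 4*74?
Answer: 3251688/25 ≈ 1.3007e+5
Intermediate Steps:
n = 292 (n = -4 + 4*74 = -4 + 296 = 292)
c(N, u) = 44/25 (c(N, u) = -44/(-25) = -44*(-1/25) = 44/25)
(n - 2690)*(-56 + c(65, 5)) = (292 - 2690)*(-56 + 44/25) = -2398*(-1356/25) = 3251688/25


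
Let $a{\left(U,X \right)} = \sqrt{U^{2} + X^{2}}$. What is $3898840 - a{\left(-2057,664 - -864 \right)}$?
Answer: $3898840 - \sqrt{6566033} \approx 3.8963 \cdot 10^{6}$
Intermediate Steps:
$3898840 - a{\left(-2057,664 - -864 \right)} = 3898840 - \sqrt{\left(-2057\right)^{2} + \left(664 - -864\right)^{2}} = 3898840 - \sqrt{4231249 + \left(664 + 864\right)^{2}} = 3898840 - \sqrt{4231249 + 1528^{2}} = 3898840 - \sqrt{4231249 + 2334784} = 3898840 - \sqrt{6566033}$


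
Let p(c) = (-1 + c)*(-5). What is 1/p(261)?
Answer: -1/1300 ≈ -0.00076923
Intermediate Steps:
p(c) = 5 - 5*c
1/p(261) = 1/(5 - 5*261) = 1/(5 - 1305) = 1/(-1300) = -1/1300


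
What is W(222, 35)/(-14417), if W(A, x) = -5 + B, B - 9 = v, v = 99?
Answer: -103/14417 ≈ -0.0071443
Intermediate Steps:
B = 108 (B = 9 + 99 = 108)
W(A, x) = 103 (W(A, x) = -5 + 108 = 103)
W(222, 35)/(-14417) = 103/(-14417) = 103*(-1/14417) = -103/14417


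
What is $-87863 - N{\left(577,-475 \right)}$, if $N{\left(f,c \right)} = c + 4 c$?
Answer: $-85488$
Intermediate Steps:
$N{\left(f,c \right)} = 5 c$
$-87863 - N{\left(577,-475 \right)} = -87863 - 5 \left(-475\right) = -87863 - -2375 = -87863 + 2375 = -85488$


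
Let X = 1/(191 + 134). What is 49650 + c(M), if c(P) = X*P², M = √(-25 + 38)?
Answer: 1241251/25 ≈ 49650.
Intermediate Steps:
X = 1/325 ≈ 0.0030769
M = √13 ≈ 3.6056
c(P) = P²/325
49650 + c(M) = 49650 + (√13)²/325 = 49650 + (1/325)*13 = 49650 + 1/25 = 1241251/25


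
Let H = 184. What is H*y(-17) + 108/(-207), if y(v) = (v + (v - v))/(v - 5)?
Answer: 35840/253 ≈ 141.66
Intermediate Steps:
y(v) = v/(-5 + v) (y(v) = (v + 0)/(-5 + v) = v/(-5 + v))
H*y(-17) + 108/(-207) = 184*(-17/(-5 - 17)) + 108/(-207) = 184*(-17/(-22)) + 108*(-1/207) = 184*(-17*(-1/22)) - 12/23 = 184*(17/22) - 12/23 = 1564/11 - 12/23 = 35840/253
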